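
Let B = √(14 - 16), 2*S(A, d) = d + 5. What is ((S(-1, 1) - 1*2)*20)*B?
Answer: 20*I*√2 ≈ 28.284*I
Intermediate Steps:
S(A, d) = 5/2 + d/2 (S(A, d) = (d + 5)/2 = (5 + d)/2 = 5/2 + d/2)
B = I*√2 (B = √(-2) = I*√2 ≈ 1.4142*I)
((S(-1, 1) - 1*2)*20)*B = (((5/2 + (½)*1) - 1*2)*20)*(I*√2) = (((5/2 + ½) - 2)*20)*(I*√2) = ((3 - 2)*20)*(I*√2) = (1*20)*(I*√2) = 20*(I*√2) = 20*I*√2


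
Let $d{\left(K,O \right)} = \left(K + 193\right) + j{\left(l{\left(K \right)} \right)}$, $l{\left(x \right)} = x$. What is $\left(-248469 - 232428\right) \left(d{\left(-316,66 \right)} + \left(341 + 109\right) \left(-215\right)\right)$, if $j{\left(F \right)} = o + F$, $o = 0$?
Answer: $46737898533$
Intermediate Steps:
$j{\left(F \right)} = F$ ($j{\left(F \right)} = 0 + F = F$)
$d{\left(K,O \right)} = 193 + 2 K$ ($d{\left(K,O \right)} = \left(K + 193\right) + K = \left(193 + K\right) + K = 193 + 2 K$)
$\left(-248469 - 232428\right) \left(d{\left(-316,66 \right)} + \left(341 + 109\right) \left(-215\right)\right) = \left(-248469 - 232428\right) \left(\left(193 + 2 \left(-316\right)\right) + \left(341 + 109\right) \left(-215\right)\right) = - 480897 \left(\left(193 - 632\right) + 450 \left(-215\right)\right) = - 480897 \left(-439 - 96750\right) = \left(-480897\right) \left(-97189\right) = 46737898533$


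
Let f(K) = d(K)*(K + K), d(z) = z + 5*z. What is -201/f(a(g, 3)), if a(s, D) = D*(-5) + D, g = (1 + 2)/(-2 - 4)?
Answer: -67/576 ≈ -0.11632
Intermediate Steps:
g = -1/2 (g = 3/(-6) = 3*(-1/6) = -1/2 ≈ -0.50000)
a(s, D) = -4*D (a(s, D) = -5*D + D = -4*D)
d(z) = 6*z
f(K) = 12*K**2 (f(K) = (6*K)*(K + K) = (6*K)*(2*K) = 12*K**2)
-201/f(a(g, 3)) = -201/(12*(-4*3)**2) = -201/(12*(-12)**2) = -201/(12*144) = -201/1728 = -201*1/1728 = -67/576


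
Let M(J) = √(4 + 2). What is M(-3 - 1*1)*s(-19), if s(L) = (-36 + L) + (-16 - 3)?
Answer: -74*√6 ≈ -181.26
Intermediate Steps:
s(L) = -55 + L (s(L) = (-36 + L) - 19 = -55 + L)
M(J) = √6
M(-3 - 1*1)*s(-19) = √6*(-55 - 19) = √6*(-74) = -74*√6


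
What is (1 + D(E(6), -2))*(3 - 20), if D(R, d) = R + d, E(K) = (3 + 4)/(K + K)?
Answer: 85/12 ≈ 7.0833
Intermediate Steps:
E(K) = 7/(2*K) (E(K) = 7/((2*K)) = 7*(1/(2*K)) = 7/(2*K))
(1 + D(E(6), -2))*(3 - 20) = (1 + ((7/2)/6 - 2))*(3 - 20) = (1 + ((7/2)*(⅙) - 2))*(-17) = (1 + (7/12 - 2))*(-17) = (1 - 17/12)*(-17) = -5/12*(-17) = 85/12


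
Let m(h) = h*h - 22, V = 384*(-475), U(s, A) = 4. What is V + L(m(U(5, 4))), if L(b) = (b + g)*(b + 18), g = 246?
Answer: -179520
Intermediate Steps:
V = -182400
m(h) = -22 + h² (m(h) = h² - 22 = -22 + h²)
L(b) = (18 + b)*(246 + b) (L(b) = (b + 246)*(b + 18) = (246 + b)*(18 + b) = (18 + b)*(246 + b))
V + L(m(U(5, 4))) = -182400 + (4428 + (-22 + 4²)² + 264*(-22 + 4²)) = -182400 + (4428 + (-22 + 16)² + 264*(-22 + 16)) = -182400 + (4428 + (-6)² + 264*(-6)) = -182400 + (4428 + 36 - 1584) = -182400 + 2880 = -179520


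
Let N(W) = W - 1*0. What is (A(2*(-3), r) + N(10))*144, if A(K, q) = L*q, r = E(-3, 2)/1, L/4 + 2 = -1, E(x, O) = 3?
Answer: -3744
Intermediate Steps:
L = -12 (L = -8 + 4*(-1) = -8 - 4 = -12)
N(W) = W (N(W) = W + 0 = W)
r = 3 (r = 3/1 = 3*1 = 3)
A(K, q) = -12*q
(A(2*(-3), r) + N(10))*144 = (-12*3 + 10)*144 = (-36 + 10)*144 = -26*144 = -3744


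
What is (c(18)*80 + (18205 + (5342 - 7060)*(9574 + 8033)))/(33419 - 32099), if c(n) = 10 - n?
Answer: -10077087/440 ≈ -22902.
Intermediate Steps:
(c(18)*80 + (18205 + (5342 - 7060)*(9574 + 8033)))/(33419 - 32099) = ((10 - 1*18)*80 + (18205 + (5342 - 7060)*(9574 + 8033)))/(33419 - 32099) = ((10 - 18)*80 + (18205 - 1718*17607))/1320 = (-8*80 + (18205 - 30248826))*(1/1320) = (-640 - 30230621)*(1/1320) = -30231261*1/1320 = -10077087/440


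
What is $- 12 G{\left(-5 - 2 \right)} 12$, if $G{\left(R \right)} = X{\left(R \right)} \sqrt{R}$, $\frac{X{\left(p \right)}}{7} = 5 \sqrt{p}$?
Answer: $35280$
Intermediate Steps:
$X{\left(p \right)} = 35 \sqrt{p}$ ($X{\left(p \right)} = 7 \cdot 5 \sqrt{p} = 35 \sqrt{p}$)
$G{\left(R \right)} = 35 R$ ($G{\left(R \right)} = 35 \sqrt{R} \sqrt{R} = 35 R$)
$- 12 G{\left(-5 - 2 \right)} 12 = - 12 \cdot 35 \left(-5 - 2\right) 12 = - 12 \cdot 35 \left(-7\right) 12 = \left(-12\right) \left(-245\right) 12 = 2940 \cdot 12 = 35280$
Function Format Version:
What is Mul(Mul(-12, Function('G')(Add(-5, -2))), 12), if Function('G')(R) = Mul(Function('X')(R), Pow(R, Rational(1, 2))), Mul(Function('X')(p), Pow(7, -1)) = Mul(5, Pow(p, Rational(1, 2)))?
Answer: 35280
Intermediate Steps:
Function('X')(p) = Mul(35, Pow(p, Rational(1, 2))) (Function('X')(p) = Mul(7, Mul(5, Pow(p, Rational(1, 2)))) = Mul(35, Pow(p, Rational(1, 2))))
Function('G')(R) = Mul(35, R) (Function('G')(R) = Mul(Mul(35, Pow(R, Rational(1, 2))), Pow(R, Rational(1, 2))) = Mul(35, R))
Mul(Mul(-12, Function('G')(Add(-5, -2))), 12) = Mul(Mul(-12, Mul(35, Add(-5, -2))), 12) = Mul(Mul(-12, Mul(35, -7)), 12) = Mul(Mul(-12, -245), 12) = Mul(2940, 12) = 35280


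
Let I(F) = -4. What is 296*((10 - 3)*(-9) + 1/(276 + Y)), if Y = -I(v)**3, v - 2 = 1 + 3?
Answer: -1585006/85 ≈ -18647.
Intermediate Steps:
v = 6 (v = 2 + (1 + 3) = 2 + 4 = 6)
Y = 64 (Y = -1*(-4)**3 = -1*(-64) = 64)
296*((10 - 3)*(-9) + 1/(276 + Y)) = 296*((10 - 3)*(-9) + 1/(276 + 64)) = 296*(7*(-9) + 1/340) = 296*(-63 + 1/340) = 296*(-21419/340) = -1585006/85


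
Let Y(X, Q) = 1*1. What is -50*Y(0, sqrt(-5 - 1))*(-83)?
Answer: 4150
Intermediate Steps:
Y(X, Q) = 1
-50*Y(0, sqrt(-5 - 1))*(-83) = -50*1*(-83) = -50*(-83) = 4150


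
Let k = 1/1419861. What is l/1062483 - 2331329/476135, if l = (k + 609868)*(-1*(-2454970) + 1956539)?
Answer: 55116822660164802078776/21766268766314985 ≈ 2.5322e+6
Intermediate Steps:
k = 1/1419861 ≈ 7.0429e-7
l = 1273349410550569547/473287 (l = (1/1419861 + 609868)*(-1*(-2454970) + 1956539) = 865927788349*(2454970 + 1956539)/1419861 = (865927788349/1419861)*4411509 = 1273349410550569547/473287 ≈ 2.6904e+12)
l/1062483 - 2331329/476135 = (1273349410550569547/473287)/1062483 - 2331329/476135 = (1273349410550569547/473287)*(1/1062483) - 2331329*1/476135 = 1273349410550569547/502859391621 - 211939/43285 = 55116822660164802078776/21766268766314985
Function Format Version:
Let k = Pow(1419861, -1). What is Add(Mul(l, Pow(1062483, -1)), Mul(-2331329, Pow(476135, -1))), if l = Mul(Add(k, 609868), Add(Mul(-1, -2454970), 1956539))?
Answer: Rational(55116822660164802078776, 21766268766314985) ≈ 2.5322e+6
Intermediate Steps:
k = Rational(1, 1419861) ≈ 7.0429e-7
l = Rational(1273349410550569547, 473287) (l = Mul(Add(Rational(1, 1419861), 609868), Add(Mul(-1, -2454970), 1956539)) = Mul(Rational(865927788349, 1419861), Add(2454970, 1956539)) = Mul(Rational(865927788349, 1419861), 4411509) = Rational(1273349410550569547, 473287) ≈ 2.6904e+12)
Add(Mul(l, Pow(1062483, -1)), Mul(-2331329, Pow(476135, -1))) = Add(Mul(Rational(1273349410550569547, 473287), Pow(1062483, -1)), Mul(-2331329, Pow(476135, -1))) = Add(Mul(Rational(1273349410550569547, 473287), Rational(1, 1062483)), Mul(-2331329, Rational(1, 476135))) = Add(Rational(1273349410550569547, 502859391621), Rational(-211939, 43285)) = Rational(55116822660164802078776, 21766268766314985)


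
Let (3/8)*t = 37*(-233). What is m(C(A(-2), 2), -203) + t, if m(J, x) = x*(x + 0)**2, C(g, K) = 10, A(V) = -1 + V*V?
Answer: -25165249/3 ≈ -8.3884e+6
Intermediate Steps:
A(V) = -1 + V**2
m(J, x) = x**3 (m(J, x) = x*x**2 = x**3)
t = -68968/3 (t = 8*(37*(-233))/3 = (8/3)*(-8621) = -68968/3 ≈ -22989.)
m(C(A(-2), 2), -203) + t = (-203)**3 - 68968/3 = -8365427 - 68968/3 = -25165249/3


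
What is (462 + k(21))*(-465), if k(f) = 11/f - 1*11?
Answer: -1469710/7 ≈ -2.0996e+5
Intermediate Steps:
k(f) = -11 + 11/f (k(f) = 11/f - 11 = -11 + 11/f)
(462 + k(21))*(-465) = (462 + (-11 + 11/21))*(-465) = (462 - 220/21)*(-465) = (9482/21)*(-465) = -1469710/7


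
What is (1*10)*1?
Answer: 10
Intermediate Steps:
(1*10)*1 = 10*1 = 10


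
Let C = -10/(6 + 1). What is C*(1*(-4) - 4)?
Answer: 80/7 ≈ 11.429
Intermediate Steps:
C = -10/7 ≈ -1.4286
C*(1*(-4) - 4) = -10*(1*(-4) - 4)/7 = -10*(-4 - 4)/7 = -10/7*(-8) = 80/7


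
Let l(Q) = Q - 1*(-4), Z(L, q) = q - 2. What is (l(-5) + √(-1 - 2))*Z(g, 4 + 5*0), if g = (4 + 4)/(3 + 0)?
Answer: -2 + 2*I*√3 ≈ -2.0 + 3.4641*I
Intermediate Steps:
g = 8/3 ≈ 2.6667
Z(L, q) = -2 + q
l(Q) = 4 + Q (l(Q) = Q + 4 = 4 + Q)
(l(-5) + √(-1 - 2))*Z(g, 4 + 5*0) = ((4 - 5) + √(-1 - 2))*(-2 + (4 + 5*0)) = (-1 + √(-3))*(-2 + (4 + 0)) = (-1 + I*√3)*(-2 + 4) = (-1 + I*√3)*2 = -2 + 2*I*√3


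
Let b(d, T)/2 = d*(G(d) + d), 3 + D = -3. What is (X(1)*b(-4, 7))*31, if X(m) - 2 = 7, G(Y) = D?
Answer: 22320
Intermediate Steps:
D = -6 (D = -3 - 3 = -6)
G(Y) = -6
X(m) = 9 (X(m) = 2 + 7 = 9)
b(d, T) = 2*d*(-6 + d) (b(d, T) = 2*(d*(-6 + d)) = 2*d*(-6 + d))
(X(1)*b(-4, 7))*31 = (9*(2*(-4)*(-6 - 4)))*31 = (9*(2*(-4)*(-10)))*31 = (9*80)*31 = 720*31 = 22320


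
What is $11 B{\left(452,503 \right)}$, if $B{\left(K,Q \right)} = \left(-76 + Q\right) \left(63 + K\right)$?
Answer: $2418955$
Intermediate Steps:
$11 B{\left(452,503 \right)} = 11 \left(-4788 - 34352 + 63 \cdot 503 + 452 \cdot 503\right) = 11 \left(-4788 - 34352 + 31689 + 227356\right) = 11 \cdot 219905 = 2418955$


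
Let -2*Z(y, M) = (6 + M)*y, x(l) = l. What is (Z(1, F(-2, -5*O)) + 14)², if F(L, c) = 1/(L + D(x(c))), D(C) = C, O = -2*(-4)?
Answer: 855625/7056 ≈ 121.26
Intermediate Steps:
O = 8
F(L, c) = 1/(L + c)
Z(y, M) = -y*(6 + M)/2 (Z(y, M) = -(6 + M)*y/2 = -y*(6 + M)/2)
(Z(1, F(-2, -5*O)) + 14)² = (-½*1*(6 + 1/(-2 - 5/(1/8))) + 14)² = (-½*1*(6 + 1/(-2 - 5/⅛)) + 14)² = (-½*1*(6 + 1/(-2 - 5*8)) + 14)² = (-½*1*(6 + 1/(-2 - 40)) + 14)² = (-½*1*(6 + 1/(-42)) + 14)² = (-½*1*(6 - 1/42) + 14)² = (-½*1*251/42 + 14)² = (-251/84 + 14)² = (925/84)² = 855625/7056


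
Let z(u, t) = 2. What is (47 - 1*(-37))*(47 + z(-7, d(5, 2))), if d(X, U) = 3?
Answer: 4116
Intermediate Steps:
(47 - 1*(-37))*(47 + z(-7, d(5, 2))) = (47 - 1*(-37))*(47 + 2) = (47 + 37)*49 = 84*49 = 4116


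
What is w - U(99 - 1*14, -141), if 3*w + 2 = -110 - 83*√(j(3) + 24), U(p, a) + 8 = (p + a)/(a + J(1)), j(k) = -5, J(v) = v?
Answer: -446/15 - 83*√19/3 ≈ -150.33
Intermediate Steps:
U(p, a) = -8 + (a + p)/(1 + a) (U(p, a) = -8 + (p + a)/(a + 1) = -8 + (a + p)/(1 + a))
w = -112/3 - 83*√19/3 (w = -⅔ + (-110 - 83*√(-5 + 24))/3 = -⅔ + (-110 - 83*√19)/3 = -⅔ + (-110/3 - 83*√19/3) = -112/3 - 83*√19/3 ≈ -157.93)
w - U(99 - 1*14, -141) = (-112/3 - 83*√19/3) - (-8 + (99 - 1*14) - 7*(-141))/(1 - 141) = (-112/3 - 83*√19/3) - (-8 + (99 - 14) + 987)/(-140) = (-112/3 - 83*√19/3) - (-1)*(-8 + 85 + 987)/140 = (-112/3 - 83*√19/3) - (-1)*1064/140 = (-112/3 - 83*√19/3) - 1*(-38/5) = (-112/3 - 83*√19/3) + 38/5 = -446/15 - 83*√19/3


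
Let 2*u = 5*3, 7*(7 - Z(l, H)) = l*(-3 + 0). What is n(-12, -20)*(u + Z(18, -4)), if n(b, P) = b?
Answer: -1866/7 ≈ -266.57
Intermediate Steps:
Z(l, H) = 7 + 3*l/7 (Z(l, H) = 7 - l*(-3 + 0)/7 = 7 - l*(-3)/7 = 7 - (-3)*l/7 = 7 + 3*l/7)
u = 15/2 (u = (5*3)/2 = (1/2)*15 = 15/2 ≈ 7.5000)
n(-12, -20)*(u + Z(18, -4)) = -12*(15/2 + (7 + (3/7)*18)) = -12*(15/2 + (7 + 54/7)) = -12*(15/2 + 103/7) = -12*311/14 = -1866/7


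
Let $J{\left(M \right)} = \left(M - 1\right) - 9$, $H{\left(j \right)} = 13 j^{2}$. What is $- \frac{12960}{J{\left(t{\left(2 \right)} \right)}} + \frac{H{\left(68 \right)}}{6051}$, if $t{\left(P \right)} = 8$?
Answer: $\frac{39270592}{6051} \approx 6489.9$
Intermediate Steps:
$J{\left(M \right)} = -10 + M$ ($J{\left(M \right)} = \left(-1 + M\right) - 9 = -10 + M$)
$- \frac{12960}{J{\left(t{\left(2 \right)} \right)}} + \frac{H{\left(68 \right)}}{6051} = - \frac{12960}{-10 + 8} + \frac{13 \cdot 68^{2}}{6051} = - \frac{12960}{-2} + 13 \cdot 4624 \cdot \frac{1}{6051} = \left(-12960\right) \left(- \frac{1}{2}\right) + 60112 \cdot \frac{1}{6051} = 6480 + \frac{60112}{6051} = \frac{39270592}{6051}$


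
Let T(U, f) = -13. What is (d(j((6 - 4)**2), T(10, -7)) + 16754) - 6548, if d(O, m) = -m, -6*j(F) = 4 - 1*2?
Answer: 10219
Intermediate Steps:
j(F) = -1/3 (j(F) = -(4 - 1*2)/6 = -(4 - 2)/6 = -1/6*2 = -1/3)
(d(j((6 - 4)**2), T(10, -7)) + 16754) - 6548 = (-1*(-13) + 16754) - 6548 = (13 + 16754) - 6548 = 16767 - 6548 = 10219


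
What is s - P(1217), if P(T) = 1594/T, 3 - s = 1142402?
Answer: -1390301177/1217 ≈ -1.1424e+6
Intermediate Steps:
s = -1142399 (s = 3 - 1*1142402 = 3 - 1142402 = -1142399)
s - P(1217) = -1142399 - 1594/1217 = -1390301177/1217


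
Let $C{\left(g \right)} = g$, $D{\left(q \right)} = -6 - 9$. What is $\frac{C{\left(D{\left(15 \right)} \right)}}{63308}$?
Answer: $- \frac{15}{63308} \approx -0.00023694$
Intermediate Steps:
$D{\left(q \right)} = -15$ ($D{\left(q \right)} = -6 - 9 = -15$)
$\frac{C{\left(D{\left(15 \right)} \right)}}{63308} = - \frac{15}{63308}$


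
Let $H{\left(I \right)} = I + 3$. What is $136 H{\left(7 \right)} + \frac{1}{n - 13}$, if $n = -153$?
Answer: $\frac{225759}{166} \approx 1360.0$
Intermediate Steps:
$H{\left(I \right)} = 3 + I$
$136 H{\left(7 \right)} + \frac{1}{n - 13} = 136 \left(3 + 7\right) + \frac{1}{-153 - 13} = 136 \cdot 10 + \frac{1}{-153 - 13} = 1360 + \frac{1}{-153 - 13} = 1360 + \frac{1}{-166} = 1360 - \frac{1}{166} = \frac{225759}{166}$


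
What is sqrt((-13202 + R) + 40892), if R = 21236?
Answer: sqrt(48926) ≈ 221.19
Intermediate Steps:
sqrt((-13202 + R) + 40892) = sqrt((-13202 + 21236) + 40892) = sqrt(8034 + 40892) = sqrt(48926)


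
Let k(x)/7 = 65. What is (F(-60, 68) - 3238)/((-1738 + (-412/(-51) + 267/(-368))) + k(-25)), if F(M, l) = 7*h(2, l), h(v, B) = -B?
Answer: 69704352/23941345 ≈ 2.9115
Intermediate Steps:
F(M, l) = -7*l (F(M, l) = 7*(-l) = -7*l)
k(x) = 455 (k(x) = 7*65 = 455)
(F(-60, 68) - 3238)/((-1738 + (-412/(-51) + 267/(-368))) + k(-25)) = (-7*68 - 3238)/((-1738 + (-412/(-51) + 267/(-368))) + 455) = (-476 - 3238)/((-1738 + (-412*(-1/51) + 267*(-1/368))) + 455) = -3714/((-1738 + (412/51 - 267/368)) + 455) = -3714/((-1738 + 137999/18768) + 455) = -3714/(-32480785/18768 + 455) = -3714/(-23941345/18768) = -3714*(-18768/23941345) = 69704352/23941345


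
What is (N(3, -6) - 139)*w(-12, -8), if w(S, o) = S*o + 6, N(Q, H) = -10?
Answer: -15198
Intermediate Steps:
w(S, o) = 6 + S*o
(N(3, -6) - 139)*w(-12, -8) = (-10 - 139)*(6 - 12*(-8)) = -149*(6 + 96) = -149*102 = -15198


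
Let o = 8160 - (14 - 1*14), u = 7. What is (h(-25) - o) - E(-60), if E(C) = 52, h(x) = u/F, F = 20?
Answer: -164233/20 ≈ -8211.7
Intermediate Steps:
h(x) = 7/20
o = 8160 (o = 8160 - (14 - 14) = 8160 - 1*0 = 8160 + 0 = 8160)
(h(-25) - o) - E(-60) = (7/20 - 1*8160) - 1*52 = (7/20 - 8160) - 52 = -163193/20 - 52 = -164233/20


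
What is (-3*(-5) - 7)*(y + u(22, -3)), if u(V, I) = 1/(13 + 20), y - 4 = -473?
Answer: -123808/33 ≈ -3751.8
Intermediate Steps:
y = -469 (y = 4 - 473 = -469)
u(V, I) = 1/33
(-3*(-5) - 7)*(y + u(22, -3)) = (-3*(-5) - 7)*(-469 + 1/33) = (15 - 7)*(-15476/33) = 8*(-15476/33) = -123808/33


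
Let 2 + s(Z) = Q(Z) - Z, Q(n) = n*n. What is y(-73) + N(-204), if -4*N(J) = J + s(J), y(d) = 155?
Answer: -20497/2 ≈ -10249.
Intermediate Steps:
Q(n) = n²
s(Z) = -2 + Z² - Z (s(Z) = -2 + (Z² - Z) = -2 + Z² - Z)
N(J) = ½ - J²/4 (N(J) = -(J + (-2 + J² - J))/4 = -(-2 + J²)/4 = ½ - J²/4)
y(-73) + N(-204) = 155 + (½ - ¼*(-204)²) = 155 + (½ - ¼*41616) = 155 + (½ - 10404) = 155 - 20807/2 = -20497/2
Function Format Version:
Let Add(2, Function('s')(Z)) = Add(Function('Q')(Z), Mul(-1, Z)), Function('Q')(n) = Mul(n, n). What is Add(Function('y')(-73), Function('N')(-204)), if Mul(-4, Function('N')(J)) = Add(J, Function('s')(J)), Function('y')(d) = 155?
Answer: Rational(-20497, 2) ≈ -10249.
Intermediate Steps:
Function('Q')(n) = Pow(n, 2)
Function('s')(Z) = Add(-2, Pow(Z, 2), Mul(-1, Z)) (Function('s')(Z) = Add(-2, Add(Pow(Z, 2), Mul(-1, Z))) = Add(-2, Pow(Z, 2), Mul(-1, Z)))
Function('N')(J) = Add(Rational(1, 2), Mul(Rational(-1, 4), Pow(J, 2))) (Function('N')(J) = Mul(Rational(-1, 4), Add(J, Add(-2, Pow(J, 2), Mul(-1, J)))) = Mul(Rational(-1, 4), Add(-2, Pow(J, 2))) = Add(Rational(1, 2), Mul(Rational(-1, 4), Pow(J, 2))))
Add(Function('y')(-73), Function('N')(-204)) = Add(155, Add(Rational(1, 2), Mul(Rational(-1, 4), Pow(-204, 2)))) = Add(155, Add(Rational(1, 2), Mul(Rational(-1, 4), 41616))) = Add(155, Add(Rational(1, 2), -10404)) = Add(155, Rational(-20807, 2)) = Rational(-20497, 2)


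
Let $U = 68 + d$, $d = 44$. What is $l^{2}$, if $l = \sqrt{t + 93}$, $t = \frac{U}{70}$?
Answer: $\frac{473}{5} \approx 94.6$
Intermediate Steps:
$U = 112$ ($U = 68 + 44 = 112$)
$t = \frac{8}{5}$ ($t = \frac{112}{70} = 112 \cdot \frac{1}{70} = \frac{8}{5} \approx 1.6$)
$l = \frac{\sqrt{2365}}{5}$ ($l = \sqrt{\frac{8}{5} + 93} = \sqrt{\frac{473}{5}} = \frac{\sqrt{2365}}{5} \approx 9.7263$)
$l^{2} = \left(\frac{\sqrt{2365}}{5}\right)^{2} = \frac{473}{5}$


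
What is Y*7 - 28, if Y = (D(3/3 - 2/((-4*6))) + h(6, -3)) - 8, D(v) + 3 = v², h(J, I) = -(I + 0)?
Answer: -10913/144 ≈ -75.785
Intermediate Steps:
h(J, I) = -I
D(v) = -3 + v²
Y = -983/144 (Y = ((-3 + (3/3 - 2/((-4*6)))²) - 1*(-3)) - 8 = ((-3 + (3*(⅓) - 2/(-24))²) + 3) - 8 = ((-3 + (1 - 2*(-1/24))²) + 3) - 8 = ((-3 + (1 + 1/12)²) + 3) - 8 = ((-3 + (13/12)²) + 3) - 8 = ((-3 + 169/144) + 3) - 8 = (-263/144 + 3) - 8 = 169/144 - 8 = -983/144 ≈ -6.8264)
Y*7 - 28 = -983/144*7 - 28 = -6881/144 - 28 = -10913/144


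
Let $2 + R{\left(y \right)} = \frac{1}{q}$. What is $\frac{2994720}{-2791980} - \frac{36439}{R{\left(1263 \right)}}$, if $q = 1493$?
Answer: $\frac{281267297919}{15433445} \approx 18225.0$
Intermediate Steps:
$R{\left(y \right)} = - \frac{2985}{1493}$ ($R{\left(y \right)} = -2 + \frac{1}{1493} = - \frac{2985}{1493}$)
$\frac{2994720}{-2791980} - \frac{36439}{R{\left(1263 \right)}} = \frac{2994720}{-2791980} - \frac{36439}{- \frac{2985}{1493}} = 2994720 \left(- \frac{1}{2791980}\right) - - \frac{54403427}{2985} = - \frac{49912}{46533} + \frac{54403427}{2985} = \frac{281267297919}{15433445}$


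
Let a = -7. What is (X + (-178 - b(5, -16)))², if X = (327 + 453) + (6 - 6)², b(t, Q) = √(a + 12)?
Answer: (602 - √5)² ≈ 3.5972e+5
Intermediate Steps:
b(t, Q) = √5 (b(t, Q) = √(-7 + 12) = √5)
X = 780 (X = 780 + 0² = 780 + 0 = 780)
(X + (-178 - b(5, -16)))² = (780 + (-178 - √5))² = (602 - √5)²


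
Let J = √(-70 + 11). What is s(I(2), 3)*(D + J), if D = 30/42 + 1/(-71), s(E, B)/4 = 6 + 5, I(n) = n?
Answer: 15312/497 + 44*I*√59 ≈ 30.809 + 337.97*I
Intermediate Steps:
s(E, B) = 44 (s(E, B) = 4*(6 + 5) = 4*11 = 44)
J = I*√59 (J = √(-59) = I*√59 ≈ 7.6811*I)
D = 348/497 (D = 30*(1/42) + 1*(-1/71) = 5/7 - 1/71 = 348/497 ≈ 0.70020)
s(I(2), 3)*(D + J) = 44*(348/497 + I*√59) = 15312/497 + 44*I*√59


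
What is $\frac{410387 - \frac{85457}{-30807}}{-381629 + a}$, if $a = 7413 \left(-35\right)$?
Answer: $- \frac{6321438883}{9874937394} \approx -0.64015$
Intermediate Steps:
$a = -259455$
$\frac{410387 - \frac{85457}{-30807}}{-381629 + a} = \frac{410387 - \frac{85457}{-30807}}{-381629 - 259455} = \frac{410387 - - \frac{85457}{30807}}{-641084} = \left(410387 + \frac{85457}{30807}\right) \left(- \frac{1}{641084}\right) = \frac{12642877766}{30807} \left(- \frac{1}{641084}\right) = - \frac{6321438883}{9874937394}$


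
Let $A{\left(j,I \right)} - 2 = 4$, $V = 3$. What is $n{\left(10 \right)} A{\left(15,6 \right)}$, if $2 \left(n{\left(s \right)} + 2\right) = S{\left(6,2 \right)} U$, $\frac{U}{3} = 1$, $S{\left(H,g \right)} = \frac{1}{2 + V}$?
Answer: $- \frac{51}{5} \approx -10.2$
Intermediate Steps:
$A{\left(j,I \right)} = 6$ ($A{\left(j,I \right)} = 2 + 4 = 6$)
$S{\left(H,g \right)} = \frac{1}{5}$ ($S{\left(H,g \right)} = \frac{1}{2 + 3} = \frac{1}{5}$)
$U = 3$ ($U = 3 \cdot 1 = 3$)
$n{\left(s \right)} = - \frac{17}{10}$ ($n{\left(s \right)} = -2 + \frac{\frac{1}{5} \cdot 3}{2} = -2 + \frac{1}{2} \cdot \frac{3}{5} = -2 + \frac{3}{10} = - \frac{17}{10}$)
$n{\left(10 \right)} A{\left(15,6 \right)} = \left(- \frac{17}{10}\right) 6 = - \frac{51}{5}$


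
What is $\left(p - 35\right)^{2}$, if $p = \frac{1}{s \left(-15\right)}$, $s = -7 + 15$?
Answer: $\frac{17648401}{14400} \approx 1225.6$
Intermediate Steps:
$s = 8$
$p = - \frac{1}{120}$ ($p = \frac{1}{8 \left(-15\right)} = \frac{1}{8} \left(- \frac{1}{15}\right) = - \frac{1}{120} \approx -0.0083333$)
$\left(p - 35\right)^{2} = \left(- \frac{1}{120} - 35\right)^{2} = \left(- \frac{4201}{120}\right)^{2} = \frac{17648401}{14400}$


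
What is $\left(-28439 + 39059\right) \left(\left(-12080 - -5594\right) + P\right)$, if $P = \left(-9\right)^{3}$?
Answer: $-76623300$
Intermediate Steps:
$P = -729$
$\left(-28439 + 39059\right) \left(\left(-12080 - -5594\right) + P\right) = \left(-28439 + 39059\right) \left(\left(-12080 - -5594\right) - 729\right) = 10620 \left(\left(-12080 + 5594\right) - 729\right) = 10620 \left(-6486 - 729\right) = 10620 \left(-7215\right) = -76623300$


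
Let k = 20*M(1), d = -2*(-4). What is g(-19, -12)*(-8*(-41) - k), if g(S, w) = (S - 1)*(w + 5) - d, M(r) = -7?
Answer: 61776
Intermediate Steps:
d = 8
k = -140 (k = 20*(-7) = -140)
g(S, w) = -8 + (-1 + S)*(5 + w) (g(S, w) = (S - 1)*(w + 5) - 1*8 = (-1 + S)*(5 + w) - 8 = -8 + (-1 + S)*(5 + w))
g(-19, -12)*(-8*(-41) - k) = (-13 - 1*(-12) + 5*(-19) - 19*(-12))*(-8*(-41) - 1*(-140)) = (-13 + 12 - 95 + 228)*(328 + 140) = 132*468 = 61776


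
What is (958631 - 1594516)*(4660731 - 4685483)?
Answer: 15739425520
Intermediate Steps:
(958631 - 1594516)*(4660731 - 4685483) = -635885*(-24752) = 15739425520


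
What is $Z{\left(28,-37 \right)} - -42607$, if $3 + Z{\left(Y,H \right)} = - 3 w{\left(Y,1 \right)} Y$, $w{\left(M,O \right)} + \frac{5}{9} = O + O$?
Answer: $\frac{127448}{3} \approx 42483.0$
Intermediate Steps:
$w{\left(M,O \right)} = - \frac{5}{9} + 2 O$ ($w{\left(M,O \right)} = - \frac{5}{9} + \left(O + O\right) = - \frac{5}{9} + 2 O$)
$Z{\left(Y,H \right)} = -3 - \frac{13 Y}{3}$ ($Z{\left(Y,H \right)} = -3 + - 3 \left(- \frac{5}{9} + 2 \cdot 1\right) Y = -3 + - 3 \left(- \frac{5}{9} + 2\right) Y = -3 + \left(-3\right) \frac{13}{9} Y = -3 - \frac{13 Y}{3}$)
$Z{\left(28,-37 \right)} - -42607 = \left(-3 - \frac{364}{3}\right) - -42607 = \left(-3 - \frac{364}{3}\right) + 42607 = - \frac{373}{3} + 42607 = \frac{127448}{3}$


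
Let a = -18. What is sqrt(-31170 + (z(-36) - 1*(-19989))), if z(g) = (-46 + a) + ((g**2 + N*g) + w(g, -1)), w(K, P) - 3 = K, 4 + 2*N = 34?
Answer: I*sqrt(10522) ≈ 102.58*I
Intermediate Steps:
N = 15 (N = -2 + (1/2)*34 = -2 + 17 = 15)
w(K, P) = 3 + K
z(g) = -61 + g**2 + 16*g (z(g) = (-46 - 18) + ((g**2 + 15*g) + (3 + g)) = -64 + (3 + g**2 + 16*g) = -61 + g**2 + 16*g)
sqrt(-31170 + (z(-36) - 1*(-19989))) = sqrt(-31170 + ((-61 + (-36)**2 + 16*(-36)) - 1*(-19989))) = sqrt(-31170 + ((-61 + 1296 - 576) + 19989)) = sqrt(-31170 + (659 + 19989)) = sqrt(-31170 + 20648) = sqrt(-10522) = I*sqrt(10522)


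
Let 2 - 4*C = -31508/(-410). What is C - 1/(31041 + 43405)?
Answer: -285575061/15261430 ≈ -18.712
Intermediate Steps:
C = -3836/205 (C = ½ - (-7877)/(-410) = ½ - (-7877)*(-1)/410 = ½ - ¼*15754/205 = ½ - 7877/410 = -3836/205 ≈ -18.712)
C - 1/(31041 + 43405) = -3836/205 - 1/(31041 + 43405) = -3836/205 - 1/74446 = -285575061/15261430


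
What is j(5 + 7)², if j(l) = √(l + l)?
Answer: 24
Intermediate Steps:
j(l) = √2*√l (j(l) = √(2*l) = √2*√l)
j(5 + 7)² = (√2*√(5 + 7))² = (√2*√12)² = (√2*(2*√3))² = (2*√6)² = 24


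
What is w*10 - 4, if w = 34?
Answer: 336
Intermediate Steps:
w*10 - 4 = 34*10 - 4 = 340 - 4 = 336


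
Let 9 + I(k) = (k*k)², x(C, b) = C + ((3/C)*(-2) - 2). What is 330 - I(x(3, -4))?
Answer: 338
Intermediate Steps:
x(C, b) = -2 + C - 6/C (x(C, b) = C + (-6/C - 2) = C + (-2 - 6/C) = -2 + C - 6/C)
I(k) = -9 + k⁴ (I(k) = -9 + (k*k)² = -9 + (k²)² = -9 + k⁴)
330 - I(x(3, -4)) = 330 - (-9 + (-2 + 3 - 6/3)⁴) = 330 - (-9 + (-2 + 3 - 6*⅓)⁴) = 330 - (-9 + (-2 + 3 - 2)⁴) = 330 - (-9 + (-1)⁴) = 330 - (-9 + 1) = 330 - 1*(-8) = 330 + 8 = 338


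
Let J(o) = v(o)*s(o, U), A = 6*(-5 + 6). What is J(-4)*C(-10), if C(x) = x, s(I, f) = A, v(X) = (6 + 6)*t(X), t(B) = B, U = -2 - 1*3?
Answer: 2880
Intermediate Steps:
U = -5 (U = -2 - 3 = -5)
A = 6 (A = 6*1 = 6)
v(X) = 12*X (v(X) = (6 + 6)*X = 12*X)
s(I, f) = 6
J(o) = 72*o (J(o) = (12*o)*6 = 72*o)
J(-4)*C(-10) = (72*(-4))*(-10) = -288*(-10) = 2880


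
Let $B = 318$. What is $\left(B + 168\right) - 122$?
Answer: $364$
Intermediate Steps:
$\left(B + 168\right) - 122 = \left(318 + 168\right) - 122 = 486 - 122 = 364$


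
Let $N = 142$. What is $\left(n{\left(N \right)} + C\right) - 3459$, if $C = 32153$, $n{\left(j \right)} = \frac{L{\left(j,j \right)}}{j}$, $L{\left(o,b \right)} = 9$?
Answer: $\frac{4074557}{142} \approx 28694.0$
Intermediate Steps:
$n{\left(j \right)} = \frac{9}{j}$
$\left(n{\left(N \right)} + C\right) - 3459 = \left(\frac{9}{142} + 32153\right) - 3459 = \frac{4565735}{142} - 3459 = \frac{4074557}{142}$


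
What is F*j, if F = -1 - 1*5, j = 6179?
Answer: -37074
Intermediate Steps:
F = -6 (F = -1 - 5 = -6)
F*j = -6*6179 = -37074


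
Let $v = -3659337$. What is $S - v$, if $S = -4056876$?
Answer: $-397539$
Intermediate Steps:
$S - v = -4056876 - -3659337 = -4056876 + 3659337 = -397539$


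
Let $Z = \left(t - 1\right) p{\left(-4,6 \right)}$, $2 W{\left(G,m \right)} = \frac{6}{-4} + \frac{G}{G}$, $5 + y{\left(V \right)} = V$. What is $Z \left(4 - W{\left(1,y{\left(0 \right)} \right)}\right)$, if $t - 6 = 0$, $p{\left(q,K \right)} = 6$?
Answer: $\frac{255}{2} \approx 127.5$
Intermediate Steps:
$y{\left(V \right)} = -5 + V$
$W{\left(G,m \right)} = - \frac{1}{4}$ ($W{\left(G,m \right)} = \frac{\frac{6}{-4} + \frac{G}{G}}{2} = \frac{6 \left(- \frac{1}{4}\right) + 1}{2} = \frac{- \frac{3}{2} + 1}{2} = \frac{1}{2} \left(- \frac{1}{2}\right) = - \frac{1}{4}$)
$t = 6$ ($t = 6 + 0 = 6$)
$Z = 30$ ($Z = \left(6 - 1\right) 6 = 5 \cdot 6 = 30$)
$Z \left(4 - W{\left(1,y{\left(0 \right)} \right)}\right) = 30 \left(4 - - \frac{1}{4}\right) = 30 \left(4 + \frac{1}{4}\right) = 30 \cdot \frac{17}{4} = \frac{255}{2}$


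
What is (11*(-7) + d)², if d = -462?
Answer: 290521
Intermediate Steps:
(11*(-7) + d)² = (11*(-7) - 462)² = (-77 - 462)² = (-539)² = 290521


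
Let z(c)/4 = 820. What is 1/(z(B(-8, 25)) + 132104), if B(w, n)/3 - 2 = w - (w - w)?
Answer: 1/135384 ≈ 7.3864e-6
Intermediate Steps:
B(w, n) = 6 + 3*w (B(w, n) = 6 + 3*(w - (w - w)) = 6 + 3*(w - 1*0) = 6 + 3*(w + 0) = 6 + 3*w)
z(c) = 3280 (z(c) = 4*820 = 3280)
1/(z(B(-8, 25)) + 132104) = 1/(3280 + 132104) = 1/135384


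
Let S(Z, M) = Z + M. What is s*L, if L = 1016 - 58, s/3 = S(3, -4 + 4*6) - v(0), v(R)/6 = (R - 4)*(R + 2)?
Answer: 204054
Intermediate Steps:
v(R) = 6*(-4 + R)*(2 + R) (v(R) = 6*((R - 4)*(R + 2)) = 6*((-4 + R)*(2 + R)) = 6*(-4 + R)*(2 + R))
S(Z, M) = M + Z
s = 213 (s = 3*(((-4 + 4*6) + 3) - (-48 - 12*0 + 6*0**2)) = 3*(((-4 + 24) + 3) - (-48 + 0 + 6*0)) = 3*((20 + 3) - (-48 + 0 + 0)) = 3*(23 - 1*(-48)) = 3*(23 + 48) = 3*71 = 213)
L = 958
s*L = 213*958 = 204054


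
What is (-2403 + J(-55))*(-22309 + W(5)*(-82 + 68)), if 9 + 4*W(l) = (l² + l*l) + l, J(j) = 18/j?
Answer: 594030402/11 ≈ 5.4003e+7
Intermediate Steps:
W(l) = -9/4 + l²/2 + l/4 (W(l) = -9/4 + ((l² + l*l) + l)/4 = -9/4 + ((l² + l²) + l)/4 = -9/4 + (2*l² + l)/4 = -9/4 + (l + 2*l²)/4 = -9/4 + (l²/2 + l/4) = -9/4 + l²/2 + l/4)
(-2403 + J(-55))*(-22309 + W(5)*(-82 + 68)) = (-2403 + 18/(-55))*(-22309 + (-9/4 + (½)*5² + (¼)*5)*(-82 + 68)) = (-2403 + 18*(-1/55))*(-22309 + (-9/4 + (½)*25 + 5/4)*(-14)) = (-2403 - 18/55)*(-22309 + (-9/4 + 25/2 + 5/4)*(-14)) = -132183*(-22309 + (23/2)*(-14))/55 = -132183*(-22309 - 161)/55 = -132183/55*(-22470) = 594030402/11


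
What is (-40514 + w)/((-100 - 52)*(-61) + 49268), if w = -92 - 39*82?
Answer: -10951/14635 ≈ -0.74827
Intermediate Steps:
w = -3290 (w = -92 - 3198 = -3290)
(-40514 + w)/((-100 - 52)*(-61) + 49268) = (-40514 - 3290)/((-100 - 52)*(-61) + 49268) = -43804/(-152*(-61) + 49268) = -43804/(9272 + 49268) = -43804/58540 = -43804*1/58540 = -10951/14635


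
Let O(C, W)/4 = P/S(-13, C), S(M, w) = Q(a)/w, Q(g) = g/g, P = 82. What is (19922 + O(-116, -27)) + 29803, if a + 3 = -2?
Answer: 11677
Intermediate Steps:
a = -5 (a = -3 - 2 = -5)
Q(g) = 1
S(M, w) = 1/w
O(C, W) = 328*C (O(C, W) = 4*(82/(1/C)) = 4*(82*C) = 328*C)
(19922 + O(-116, -27)) + 29803 = (19922 + 328*(-116)) + 29803 = (19922 - 38048) + 29803 = -18126 + 29803 = 11677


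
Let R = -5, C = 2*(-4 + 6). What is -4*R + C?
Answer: 24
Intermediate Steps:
C = 4 (C = 2*2 = 4)
-4*R + C = -4*(-5) + 4 = 20 + 4 = 24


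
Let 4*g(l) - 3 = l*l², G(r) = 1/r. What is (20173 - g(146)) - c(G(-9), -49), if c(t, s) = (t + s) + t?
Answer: -27281251/36 ≈ -7.5781e+5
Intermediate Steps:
G(r) = 1/r
c(t, s) = s + 2*t (c(t, s) = (s + t) + t = s + 2*t)
g(l) = ¾ + l³/4 (g(l) = ¾ + (l*l²)/4 = ¾ + l³/4)
(20173 - g(146)) - c(G(-9), -49) = (20173 - (¾ + (¼)*146³)) - (-49 + 2/(-9)) = (20173 - (¾ + (¼)*3112136)) - (-49 + 2*(-⅑)) = (20173 - (¾ + 778034)) - (-49 - 2/9) = (20173 - 1*3112139/4) - 1*(-443/9) = (20173 - 3112139/4) + 443/9 = -3031447/4 + 443/9 = -27281251/36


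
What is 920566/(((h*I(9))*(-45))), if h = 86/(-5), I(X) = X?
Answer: 460283/3483 ≈ 132.15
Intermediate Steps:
h = -86/5 (h = 86*(-⅕) = -86/5 ≈ -17.200)
920566/(((h*I(9))*(-45))) = 920566/((-86/5*9*(-45))) = 920566/((-774/5*(-45))) = 920566/6966 = 920566*(1/6966) = 460283/3483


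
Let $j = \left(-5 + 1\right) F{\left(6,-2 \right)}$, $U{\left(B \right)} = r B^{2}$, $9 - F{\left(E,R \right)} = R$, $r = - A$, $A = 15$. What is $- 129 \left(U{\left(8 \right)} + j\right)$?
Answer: $129516$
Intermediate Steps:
$r = -15$ ($r = \left(-1\right) 15 = -15$)
$F{\left(E,R \right)} = 9 - R$
$U{\left(B \right)} = - 15 B^{2}$
$j = -44$ ($j = \left(-5 + 1\right) \left(9 - -2\right) = - 4 \left(9 + 2\right) = \left(-4\right) 11 = -44$)
$- 129 \left(U{\left(8 \right)} + j\right) = - 129 \left(- 15 \cdot 8^{2} - 44\right) = - 129 \left(\left(-15\right) 64 - 44\right) = - 129 \left(-960 - 44\right) = \left(-129\right) \left(-1004\right) = 129516$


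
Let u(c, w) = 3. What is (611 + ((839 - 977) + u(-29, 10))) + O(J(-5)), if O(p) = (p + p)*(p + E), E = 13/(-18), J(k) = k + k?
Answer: 6214/9 ≈ 690.44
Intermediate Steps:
J(k) = 2*k
E = -13/18 (E = 13*(-1/18) = -13/18 ≈ -0.72222)
O(p) = 2*p*(-13/18 + p) (O(p) = (p + p)*(p - 13/18) = (2*p)*(-13/18 + p) = 2*p*(-13/18 + p))
(611 + ((839 - 977) + u(-29, 10))) + O(J(-5)) = (611 + ((839 - 977) + 3)) + (2*(-5))*(-13 + 18*(2*(-5)))/9 = (611 + (-138 + 3)) + (⅑)*(-10)*(-13 + 18*(-10)) = (611 - 135) + (⅑)*(-10)*(-13 - 180) = 476 + (⅑)*(-10)*(-193) = 476 + 1930/9 = 6214/9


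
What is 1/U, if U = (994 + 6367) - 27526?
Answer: -1/20165 ≈ -4.9591e-5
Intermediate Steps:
U = -20165 (U = 7361 - 27526 = -20165)
1/U = 1/(-20165) = -1/20165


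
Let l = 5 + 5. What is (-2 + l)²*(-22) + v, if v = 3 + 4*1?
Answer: -1401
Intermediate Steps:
l = 10
v = 7 (v = 3 + 4 = 7)
(-2 + l)²*(-22) + v = (-2 + 10)²*(-22) + 7 = 8²*(-22) + 7 = 64*(-22) + 7 = -1408 + 7 = -1401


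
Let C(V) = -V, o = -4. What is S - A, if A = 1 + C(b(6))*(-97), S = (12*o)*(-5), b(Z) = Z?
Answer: -343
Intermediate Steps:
S = 240 (S = (12*(-4))*(-5) = -48*(-5) = 240)
A = 583 (A = 1 - 1*6*(-97) = 1 - 6*(-97) = 1 + 582 = 583)
S - A = 240 - 1*583 = 240 - 583 = -343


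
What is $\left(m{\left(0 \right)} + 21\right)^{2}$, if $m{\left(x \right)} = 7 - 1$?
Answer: $729$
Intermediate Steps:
$m{\left(x \right)} = 6$
$\left(m{\left(0 \right)} + 21\right)^{2} = \left(6 + 21\right)^{2} = 27^{2} = 729$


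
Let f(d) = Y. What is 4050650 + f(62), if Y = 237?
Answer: 4050887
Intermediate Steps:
f(d) = 237
4050650 + f(62) = 4050650 + 237 = 4050887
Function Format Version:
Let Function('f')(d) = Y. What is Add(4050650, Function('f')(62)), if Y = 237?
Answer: 4050887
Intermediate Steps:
Function('f')(d) = 237
Add(4050650, Function('f')(62)) = Add(4050650, 237) = 4050887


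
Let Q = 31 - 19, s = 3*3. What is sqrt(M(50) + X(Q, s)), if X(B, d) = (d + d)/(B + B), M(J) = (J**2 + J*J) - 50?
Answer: sqrt(19803)/2 ≈ 70.362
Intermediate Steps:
s = 9
Q = 12
M(J) = -50 + 2*J**2 (M(J) = (J**2 + J**2) - 50 = 2*J**2 - 50 = -50 + 2*J**2)
X(B, d) = d/B (X(B, d) = (2*d)/((2*B)) = (2*d)*(1/(2*B)) = d/B)
sqrt(M(50) + X(Q, s)) = sqrt((-50 + 2*50**2) + 9/12) = sqrt((-50 + 2*2500) + 9*(1/12)) = sqrt((-50 + 5000) + 3/4) = sqrt(4950 + 3/4) = sqrt(19803/4) = sqrt(19803)/2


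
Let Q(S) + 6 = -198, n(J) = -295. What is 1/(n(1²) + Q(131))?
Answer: -1/499 ≈ -0.0020040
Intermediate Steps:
Q(S) = -204 (Q(S) = -6 - 198 = -204)
1/(n(1²) + Q(131)) = 1/(-295 - 204) = 1/(-499) = -1/499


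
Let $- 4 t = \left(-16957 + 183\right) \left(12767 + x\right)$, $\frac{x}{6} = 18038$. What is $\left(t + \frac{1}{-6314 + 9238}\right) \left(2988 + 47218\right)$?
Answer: $\frac{37243206549573193}{1462} \approx 2.5474 \cdot 10^{13}$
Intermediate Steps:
$x = 108228$ ($x = 6 \cdot 18038 = 108228$)
$t = \frac{1014785065}{2}$ ($t = - \frac{\left(-16957 + 183\right) \left(12767 + 108228\right)}{4} = - \frac{\left(-16774\right) 120995}{4} = \left(- \frac{1}{4}\right) \left(-2029570130\right) = \frac{1014785065}{2} \approx 5.0739 \cdot 10^{8}$)
$\left(t + \frac{1}{-6314 + 9238}\right) \left(2988 + 47218\right) = \left(\frac{1014785065}{2} + \frac{1}{-6314 + 9238}\right) \left(2988 + 47218\right) = \left(\frac{1014785065}{2} + \frac{1}{2924}\right) 50206 = \frac{1483615765031}{2924} \cdot 50206 = \frac{37243206549573193}{1462}$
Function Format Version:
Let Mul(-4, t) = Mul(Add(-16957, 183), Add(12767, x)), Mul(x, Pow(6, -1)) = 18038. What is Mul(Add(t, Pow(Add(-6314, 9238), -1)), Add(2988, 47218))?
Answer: Rational(37243206549573193, 1462) ≈ 2.5474e+13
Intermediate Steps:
x = 108228 (x = Mul(6, 18038) = 108228)
t = Rational(1014785065, 2) (t = Mul(Rational(-1, 4), Mul(Add(-16957, 183), Add(12767, 108228))) = Mul(Rational(-1, 4), Mul(-16774, 120995)) = Mul(Rational(-1, 4), -2029570130) = Rational(1014785065, 2) ≈ 5.0739e+8)
Mul(Add(t, Pow(Add(-6314, 9238), -1)), Add(2988, 47218)) = Mul(Add(Rational(1014785065, 2), Pow(Add(-6314, 9238), -1)), Add(2988, 47218)) = Mul(Add(Rational(1014785065, 2), Pow(2924, -1)), 50206) = Mul(Add(Rational(1014785065, 2), Rational(1, 2924)), 50206) = Mul(Rational(1483615765031, 2924), 50206) = Rational(37243206549573193, 1462)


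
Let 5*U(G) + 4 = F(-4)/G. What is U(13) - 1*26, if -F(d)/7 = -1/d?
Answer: -1395/52 ≈ -26.827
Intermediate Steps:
F(d) = 7/d (F(d) = -(-7)/d = 7/d)
U(G) = -⅘ - 7/(20*G) (U(G) = -⅘ + ((7/(-4))/G)/5 = -⅘ + ((7*(-¼))/G)/5 = -⅘ + (-7/(4*G))/5 = -⅘ - 7/(20*G))
U(13) - 1*26 = (1/20)*(-7 - 16*13)/13 - 1*26 = (1/20)*(1/13)*(-7 - 208) - 26 = (1/20)*(1/13)*(-215) - 26 = -43/52 - 26 = -1395/52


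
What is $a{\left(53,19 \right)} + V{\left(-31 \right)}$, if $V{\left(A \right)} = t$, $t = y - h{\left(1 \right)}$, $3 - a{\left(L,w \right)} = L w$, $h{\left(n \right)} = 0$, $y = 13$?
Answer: $-991$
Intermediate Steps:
$a{\left(L,w \right)} = 3 - L w$
$t = 13$ ($t = 13 - 0 = 13 + 0 = 13$)
$V{\left(A \right)} = 13$
$a{\left(53,19 \right)} + V{\left(-31 \right)} = \left(3 - 53 \cdot 19\right) + 13 = \left(3 - 1007\right) + 13 = -1004 + 13 = -991$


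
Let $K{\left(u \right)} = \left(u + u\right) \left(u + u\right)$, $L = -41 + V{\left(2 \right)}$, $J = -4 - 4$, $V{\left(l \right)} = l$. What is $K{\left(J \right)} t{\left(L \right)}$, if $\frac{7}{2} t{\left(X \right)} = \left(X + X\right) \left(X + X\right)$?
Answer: $\frac{3115008}{7} \approx 4.45 \cdot 10^{5}$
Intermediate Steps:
$J = -8$
$L = -39$ ($L = -41 + 2 = -39$)
$t{\left(X \right)} = \frac{8 X^{2}}{7}$ ($t{\left(X \right)} = \frac{2 \left(X + X\right) \left(X + X\right)}{7} = \frac{2 \cdot 2 X 2 X}{7} = \frac{2 \cdot 4 X^{2}}{7} = \frac{8 X^{2}}{7}$)
$K{\left(u \right)} = 4 u^{2}$ ($K{\left(u \right)} = 2 u 2 u = 4 u^{2}$)
$K{\left(J \right)} t{\left(L \right)} = 4 \left(-8\right)^{2} \frac{8 \left(-39\right)^{2}}{7} = 4 \cdot 64 \cdot \frac{8}{7} \cdot 1521 = 256 \cdot \frac{12168}{7} = \frac{3115008}{7}$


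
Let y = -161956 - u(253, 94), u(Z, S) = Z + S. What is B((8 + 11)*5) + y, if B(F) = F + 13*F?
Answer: -160973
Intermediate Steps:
B(F) = 14*F
u(Z, S) = S + Z
y = -162303 (y = -161956 - (94 + 253) = -161956 - 1*347 = -161956 - 347 = -162303)
B((8 + 11)*5) + y = 14*((8 + 11)*5) - 162303 = 14*(19*5) - 162303 = 14*95 - 162303 = 1330 - 162303 = -160973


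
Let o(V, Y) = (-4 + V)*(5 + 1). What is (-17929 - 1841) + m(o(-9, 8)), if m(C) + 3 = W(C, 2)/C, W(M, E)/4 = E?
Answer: -771151/39 ≈ -19773.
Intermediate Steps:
o(V, Y) = -24 + 6*V (o(V, Y) = (-4 + V)*6 = -24 + 6*V)
W(M, E) = 4*E
m(C) = -3 + 8/C (m(C) = -3 + (4*2)/C = -3 + 8/C)
(-17929 - 1841) + m(o(-9, 8)) = (-17929 - 1841) + (-3 + 8/(-24 + 6*(-9))) = -19770 + (-3 + 8/(-24 - 54)) = -19770 + (-3 + 8/(-78)) = -19770 + (-3 + 8*(-1/78)) = -19770 + (-3 - 4/39) = -19770 - 121/39 = -771151/39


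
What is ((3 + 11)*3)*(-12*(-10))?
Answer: 5040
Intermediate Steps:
((3 + 11)*3)*(-12*(-10)) = (14*3)*120 = 42*120 = 5040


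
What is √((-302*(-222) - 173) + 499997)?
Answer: 2*√141717 ≈ 752.91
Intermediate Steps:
√((-302*(-222) - 173) + 499997) = √((67044 - 173) + 499997) = √(66871 + 499997) = √566868 = 2*√141717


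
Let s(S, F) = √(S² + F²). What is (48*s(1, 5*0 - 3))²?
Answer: 23040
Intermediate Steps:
s(S, F) = √(F² + S²)
(48*s(1, 5*0 - 3))² = (48*√((5*0 - 3)² + 1²))² = (48*√((0 - 3)² + 1))² = (48*√((-3)² + 1))² = (48*√(9 + 1))² = (48*√10)² = 23040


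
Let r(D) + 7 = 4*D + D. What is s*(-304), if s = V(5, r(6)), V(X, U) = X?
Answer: -1520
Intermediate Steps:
r(D) = -7 + 5*D (r(D) = -7 + (4*D + D) = -7 + 5*D)
s = 5
s*(-304) = 5*(-304) = -1520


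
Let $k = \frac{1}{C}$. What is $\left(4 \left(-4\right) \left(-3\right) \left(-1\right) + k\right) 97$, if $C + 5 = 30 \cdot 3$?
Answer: $- \frac{395663}{85} \approx -4654.9$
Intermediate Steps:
$C = 85$ ($C = -5 + 30 \cdot 3 = -5 + 90 = 85$)
$k = \frac{1}{85} \approx 0.011765$
$\left(4 \left(-4\right) \left(-3\right) \left(-1\right) + k\right) 97 = \left(4 \left(-4\right) \left(-3\right) \left(-1\right) + \frac{1}{85}\right) 97 = \left(\left(-16\right) \left(-3\right) \left(-1\right) + \frac{1}{85}\right) 97 = \left(48 \left(-1\right) + \frac{1}{85}\right) 97 = \left(-48 + \frac{1}{85}\right) 97 = \left(- \frac{4079}{85}\right) 97 = - \frac{395663}{85}$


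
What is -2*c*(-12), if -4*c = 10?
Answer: -60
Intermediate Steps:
c = -5/2 (c = -¼*10 = -5/2 ≈ -2.5000)
-2*c*(-12) = -2*(-5/2)*(-12) = 5*(-12) = -60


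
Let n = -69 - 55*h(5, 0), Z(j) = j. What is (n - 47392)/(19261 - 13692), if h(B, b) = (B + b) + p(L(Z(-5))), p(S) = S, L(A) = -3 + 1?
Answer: -47626/5569 ≈ -8.5520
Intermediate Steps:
L(A) = -2
h(B, b) = -2 + B + b (h(B, b) = (B + b) - 2 = -2 + B + b)
n = -234 (n = -69 - 55*(-2 + 5 + 0) = -69 - 55*3 = -69 - 165 = -234)
(n - 47392)/(19261 - 13692) = (-234 - 47392)/(19261 - 13692) = -47626/5569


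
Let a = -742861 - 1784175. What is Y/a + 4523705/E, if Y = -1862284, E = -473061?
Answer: -2637647864264/298860544299 ≈ -8.8257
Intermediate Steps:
a = -2527036
Y/a + 4523705/E = -1862284/(-2527036) + 4523705/(-473061) = -1862284*(-1/2527036) + 4523705*(-1/473061) = 465571/631759 - 4523705/473061 = -2637647864264/298860544299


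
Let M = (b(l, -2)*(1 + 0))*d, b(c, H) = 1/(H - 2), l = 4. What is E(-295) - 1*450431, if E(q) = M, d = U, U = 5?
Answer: -1801729/4 ≈ -4.5043e+5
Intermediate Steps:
b(c, H) = 1/(-2 + H)
d = 5
M = -5/4 (M = ((1 + 0)/(-2 - 2))*5 = (1/(-4))*5 = -¼*1*5 = -¼*5 = -5/4 ≈ -1.2500)
E(q) = -5/4
E(-295) - 1*450431 = -5/4 - 1*450431 = -5/4 - 450431 = -1801729/4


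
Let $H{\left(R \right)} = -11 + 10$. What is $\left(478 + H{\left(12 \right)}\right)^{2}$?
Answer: $227529$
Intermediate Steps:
$H{\left(R \right)} = -1$
$\left(478 + H{\left(12 \right)}\right)^{2} = \left(478 - 1\right)^{2} = 477^{2} = 227529$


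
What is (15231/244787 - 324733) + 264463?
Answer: -14753297259/244787 ≈ -60270.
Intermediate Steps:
(15231/244787 - 324733) + 264463 = -79490401640/244787 + 264463 = -14753297259/244787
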